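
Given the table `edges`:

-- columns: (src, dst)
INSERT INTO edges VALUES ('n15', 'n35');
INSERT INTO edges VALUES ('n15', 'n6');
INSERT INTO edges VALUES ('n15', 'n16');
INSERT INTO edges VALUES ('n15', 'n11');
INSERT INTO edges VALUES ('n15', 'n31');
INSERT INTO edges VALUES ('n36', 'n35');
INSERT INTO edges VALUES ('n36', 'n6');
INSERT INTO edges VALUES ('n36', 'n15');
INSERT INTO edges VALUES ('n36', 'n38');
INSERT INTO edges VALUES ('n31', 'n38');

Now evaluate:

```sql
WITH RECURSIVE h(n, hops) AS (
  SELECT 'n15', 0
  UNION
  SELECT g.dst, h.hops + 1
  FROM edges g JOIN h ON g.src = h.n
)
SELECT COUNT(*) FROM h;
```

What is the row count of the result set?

Base: (n15, hops=0).
Iteration 1: edges from {n15} -> (n11, hops=1), (n16, hops=1), (n31, hops=1), (n35, hops=1), (n6, hops=1).
Iteration 2: edges from {n11,n16,n31,n35,n6} -> (n38, hops=2).
Iteration 3: no outgoing edges from {n38}; recursion stops.
Total rows emitted: 7.

7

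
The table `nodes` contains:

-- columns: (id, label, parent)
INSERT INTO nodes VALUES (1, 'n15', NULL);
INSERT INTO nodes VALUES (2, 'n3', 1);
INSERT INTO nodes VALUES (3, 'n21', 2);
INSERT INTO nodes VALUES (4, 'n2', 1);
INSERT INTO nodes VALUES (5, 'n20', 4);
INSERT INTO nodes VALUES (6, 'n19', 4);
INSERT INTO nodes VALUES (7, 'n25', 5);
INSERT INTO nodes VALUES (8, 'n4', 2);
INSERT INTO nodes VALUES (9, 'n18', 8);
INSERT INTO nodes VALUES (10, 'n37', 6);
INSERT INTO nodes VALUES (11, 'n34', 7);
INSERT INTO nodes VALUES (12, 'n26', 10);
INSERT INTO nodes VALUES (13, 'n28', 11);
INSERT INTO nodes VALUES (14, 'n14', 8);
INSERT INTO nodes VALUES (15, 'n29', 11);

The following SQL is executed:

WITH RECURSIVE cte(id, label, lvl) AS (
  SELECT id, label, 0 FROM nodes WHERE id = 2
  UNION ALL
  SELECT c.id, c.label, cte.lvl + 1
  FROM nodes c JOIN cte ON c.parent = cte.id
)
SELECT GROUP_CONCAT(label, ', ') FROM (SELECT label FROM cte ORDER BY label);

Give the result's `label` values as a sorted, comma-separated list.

Base: id=2 (n3) at lvl 0.
Iteration 1: rows with parent in {2} -> n21 (id 3, lvl 1), n4 (id 8, lvl 1).
Iteration 2: rows with parent in {3,8} -> n18 (id 9, lvl 2), n14 (id 14, lvl 2).
Iteration 3: no rows with parent in {9,14}; recursion stops.

n14, n18, n21, n3, n4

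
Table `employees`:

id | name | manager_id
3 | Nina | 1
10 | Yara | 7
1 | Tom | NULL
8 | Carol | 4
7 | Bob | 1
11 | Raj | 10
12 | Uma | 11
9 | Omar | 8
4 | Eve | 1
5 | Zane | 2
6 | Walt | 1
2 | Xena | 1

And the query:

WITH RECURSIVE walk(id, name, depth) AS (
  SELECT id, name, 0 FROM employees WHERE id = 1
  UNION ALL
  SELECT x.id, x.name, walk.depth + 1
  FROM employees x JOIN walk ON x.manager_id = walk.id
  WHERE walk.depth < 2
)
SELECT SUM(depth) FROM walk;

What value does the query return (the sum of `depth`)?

Base: id=1 (Tom) at depth 0.
Iteration 1: rows with manager_id in {1} -> Xena (id 2, depth 1), Nina (id 3, depth 1), Eve (id 4, depth 1), Walt (id 6, depth 1), Bob (id 7, depth 1).
Iteration 2: rows with manager_id in {2,3,4,6,7} -> Zane (id 5, depth 2), Carol (id 8, depth 2), Yara (id 10, depth 2).
Iteration 3: depth < 2 fails for all current rows; recursion stops.
SUM(depth) = 0 + 1 + 1 + 1 + 1 + 1 + 2 + 2 + 2 = 11.

11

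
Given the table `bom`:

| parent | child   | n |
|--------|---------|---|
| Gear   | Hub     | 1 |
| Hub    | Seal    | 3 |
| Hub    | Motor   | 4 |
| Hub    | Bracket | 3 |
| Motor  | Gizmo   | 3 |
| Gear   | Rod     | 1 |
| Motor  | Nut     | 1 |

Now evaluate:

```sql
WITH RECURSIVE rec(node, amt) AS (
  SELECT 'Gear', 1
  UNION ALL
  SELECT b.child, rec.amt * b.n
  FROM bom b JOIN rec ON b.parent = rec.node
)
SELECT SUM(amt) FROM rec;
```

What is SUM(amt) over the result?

Base: (Gear, amt=1).
Iteration 1: components of {Gear} -> Hub = 1*1 = 1, Rod = 1*1 = 1.
Iteration 2: components of {Hub,Rod} -> Bracket = 1*3 = 3, Motor = 1*4 = 4, Seal = 1*3 = 3.
Iteration 3: components of {Bracket,Motor,Seal} -> Gizmo = 4*3 = 12, Nut = 4*1 = 4.
Iteration 4: no further components; recursion stops.
SUM(amt) = 1 + 1 + 1 + 3 + 4 + 3 + 12 + 4 = 29.

29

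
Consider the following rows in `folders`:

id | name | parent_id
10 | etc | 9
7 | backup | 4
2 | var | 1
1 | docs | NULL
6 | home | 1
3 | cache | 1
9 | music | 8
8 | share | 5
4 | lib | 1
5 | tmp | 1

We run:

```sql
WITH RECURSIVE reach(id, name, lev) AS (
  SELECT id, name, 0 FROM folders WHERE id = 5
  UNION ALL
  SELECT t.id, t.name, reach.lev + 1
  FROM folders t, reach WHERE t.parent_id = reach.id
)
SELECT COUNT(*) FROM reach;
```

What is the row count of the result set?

Base: id=5 (tmp) at lev 0.
Iteration 1: rows with parent_id in {5} -> share (id 8, lev 1).
Iteration 2: rows with parent_id in {8} -> music (id 9, lev 2).
Iteration 3: rows with parent_id in {9} -> etc (id 10, lev 3).
Iteration 4: no rows with parent_id in {10}; recursion stops.
Total rows emitted: 4.

4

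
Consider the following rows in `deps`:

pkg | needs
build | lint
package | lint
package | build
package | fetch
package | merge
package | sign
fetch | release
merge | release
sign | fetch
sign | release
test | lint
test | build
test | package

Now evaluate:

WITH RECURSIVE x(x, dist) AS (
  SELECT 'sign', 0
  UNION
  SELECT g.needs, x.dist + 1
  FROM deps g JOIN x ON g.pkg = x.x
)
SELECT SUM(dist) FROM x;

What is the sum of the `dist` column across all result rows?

Base: (sign, dist=0).
Iteration 1: edges from {sign} -> (fetch, dist=1), (release, dist=1).
Iteration 2: edges from {fetch,release} -> (release, dist=2).
Iteration 3: no outgoing edges from {release}; recursion stops.
SUM(dist) = 0 + 1 + 1 + 2 = 4.

4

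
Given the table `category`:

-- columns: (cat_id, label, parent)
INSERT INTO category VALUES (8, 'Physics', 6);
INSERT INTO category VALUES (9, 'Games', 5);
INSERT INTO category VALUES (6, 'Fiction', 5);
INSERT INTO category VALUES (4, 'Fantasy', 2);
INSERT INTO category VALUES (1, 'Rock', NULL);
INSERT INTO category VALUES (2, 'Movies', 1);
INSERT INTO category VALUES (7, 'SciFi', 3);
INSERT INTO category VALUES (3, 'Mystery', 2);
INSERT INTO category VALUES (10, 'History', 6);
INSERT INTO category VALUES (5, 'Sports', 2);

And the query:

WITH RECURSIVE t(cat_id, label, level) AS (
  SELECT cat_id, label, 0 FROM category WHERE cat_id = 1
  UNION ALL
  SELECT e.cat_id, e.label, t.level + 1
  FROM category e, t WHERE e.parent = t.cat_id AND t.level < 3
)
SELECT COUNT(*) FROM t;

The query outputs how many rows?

8

Base: cat_id=1 (Rock) at level 0.
Iteration 1: rows with parent in {1} -> Movies (id 2, level 1).
Iteration 2: rows with parent in {2} -> Mystery (id 3, level 2), Fantasy (id 4, level 2), Sports (id 5, level 2).
Iteration 3: rows with parent in {3,4,5} -> Fiction (id 6, level 3), SciFi (id 7, level 3), Games (id 9, level 3).
Iteration 4: level < 3 fails for all current rows; recursion stops.
Total rows emitted: 8.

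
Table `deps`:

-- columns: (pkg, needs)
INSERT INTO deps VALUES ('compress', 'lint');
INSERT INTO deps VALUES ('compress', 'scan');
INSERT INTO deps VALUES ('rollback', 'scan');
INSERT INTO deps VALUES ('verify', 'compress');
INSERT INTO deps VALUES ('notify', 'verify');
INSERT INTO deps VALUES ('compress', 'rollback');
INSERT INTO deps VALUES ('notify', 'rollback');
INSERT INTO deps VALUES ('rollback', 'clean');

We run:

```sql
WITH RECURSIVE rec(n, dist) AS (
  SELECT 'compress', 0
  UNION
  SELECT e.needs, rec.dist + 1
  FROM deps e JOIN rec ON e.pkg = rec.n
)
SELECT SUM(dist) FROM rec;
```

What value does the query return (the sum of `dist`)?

Base: (compress, dist=0).
Iteration 1: edges from {compress} -> (lint, dist=1), (rollback, dist=1), (scan, dist=1).
Iteration 2: edges from {lint,rollback,scan} -> (clean, dist=2), (scan, dist=2).
Iteration 3: no outgoing edges from {clean,scan}; recursion stops.
SUM(dist) = 0 + 1 + 1 + 1 + 2 + 2 = 7.

7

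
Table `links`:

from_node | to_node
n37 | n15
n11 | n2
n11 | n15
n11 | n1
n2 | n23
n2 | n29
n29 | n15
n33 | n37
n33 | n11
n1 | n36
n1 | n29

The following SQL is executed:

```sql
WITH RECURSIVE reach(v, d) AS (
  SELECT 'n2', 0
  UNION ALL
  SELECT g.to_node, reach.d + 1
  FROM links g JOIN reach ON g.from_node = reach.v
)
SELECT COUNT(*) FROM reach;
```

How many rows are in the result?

4

Base: (n2, d=0).
Iteration 1: edges from {n2} -> (n23, d=1), (n29, d=1).
Iteration 2: edges from {n23,n29} -> (n15, d=2).
Iteration 3: no outgoing edges from {n15}; recursion stops.
Total rows emitted: 4.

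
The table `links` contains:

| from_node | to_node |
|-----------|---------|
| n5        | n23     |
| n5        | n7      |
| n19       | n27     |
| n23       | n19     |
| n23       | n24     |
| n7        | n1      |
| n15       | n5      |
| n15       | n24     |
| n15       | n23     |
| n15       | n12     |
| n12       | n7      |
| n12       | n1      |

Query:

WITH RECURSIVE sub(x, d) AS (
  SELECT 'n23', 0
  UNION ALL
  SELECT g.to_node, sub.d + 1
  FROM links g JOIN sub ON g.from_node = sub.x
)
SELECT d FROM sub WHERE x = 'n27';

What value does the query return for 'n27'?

2

Base: (n23, d=0).
Iteration 1: edges from {n23} -> (n19, d=1), (n24, d=1).
Iteration 2: edges from {n19,n24} -> (n27, d=2).
Iteration 3: no outgoing edges from {n27}; recursion stops.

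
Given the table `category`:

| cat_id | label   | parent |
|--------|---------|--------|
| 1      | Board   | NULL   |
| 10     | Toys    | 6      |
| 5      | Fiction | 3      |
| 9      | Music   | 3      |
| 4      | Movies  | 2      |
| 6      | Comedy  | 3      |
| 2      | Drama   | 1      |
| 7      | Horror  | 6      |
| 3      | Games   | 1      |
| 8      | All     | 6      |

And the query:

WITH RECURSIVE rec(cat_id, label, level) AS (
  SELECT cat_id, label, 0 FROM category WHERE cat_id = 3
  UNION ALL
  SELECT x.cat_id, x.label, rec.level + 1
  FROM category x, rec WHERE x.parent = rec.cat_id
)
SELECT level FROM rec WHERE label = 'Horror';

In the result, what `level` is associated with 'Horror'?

2

Base: cat_id=3 (Games) at level 0.
Iteration 1: rows with parent in {3} -> Fiction (id 5, level 1), Comedy (id 6, level 1), Music (id 9, level 1).
Iteration 2: rows with parent in {5,6,9} -> Horror (id 7, level 2), All (id 8, level 2), Toys (id 10, level 2).
Iteration 3: no rows with parent in {7,8,10}; recursion stops.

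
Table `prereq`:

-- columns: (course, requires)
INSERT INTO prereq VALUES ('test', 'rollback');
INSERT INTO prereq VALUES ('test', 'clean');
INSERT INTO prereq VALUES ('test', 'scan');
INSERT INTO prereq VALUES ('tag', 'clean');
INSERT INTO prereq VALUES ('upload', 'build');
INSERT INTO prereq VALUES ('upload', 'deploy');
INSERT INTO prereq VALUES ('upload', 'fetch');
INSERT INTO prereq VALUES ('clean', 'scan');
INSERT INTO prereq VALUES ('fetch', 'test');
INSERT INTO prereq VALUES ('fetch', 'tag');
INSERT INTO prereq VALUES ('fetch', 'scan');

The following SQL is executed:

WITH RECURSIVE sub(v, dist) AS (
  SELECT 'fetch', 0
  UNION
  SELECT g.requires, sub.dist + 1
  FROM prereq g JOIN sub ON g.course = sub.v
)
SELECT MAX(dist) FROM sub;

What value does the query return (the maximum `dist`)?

Base: (fetch, dist=0).
Iteration 1: edges from {fetch} -> (scan, dist=1), (tag, dist=1), (test, dist=1).
Iteration 2: edges from {scan,tag,test} -> (clean, dist=2), (rollback, dist=2), (scan, dist=2). [UNION drops 1 duplicate row(s)]
Iteration 3: edges from {clean,rollback,scan} -> (scan, dist=3).
Iteration 4: no outgoing edges from {scan}; recursion stops.
dist values: 0, 1, 1, 1, 2, 2, 2, 3; the maximum is 3.

3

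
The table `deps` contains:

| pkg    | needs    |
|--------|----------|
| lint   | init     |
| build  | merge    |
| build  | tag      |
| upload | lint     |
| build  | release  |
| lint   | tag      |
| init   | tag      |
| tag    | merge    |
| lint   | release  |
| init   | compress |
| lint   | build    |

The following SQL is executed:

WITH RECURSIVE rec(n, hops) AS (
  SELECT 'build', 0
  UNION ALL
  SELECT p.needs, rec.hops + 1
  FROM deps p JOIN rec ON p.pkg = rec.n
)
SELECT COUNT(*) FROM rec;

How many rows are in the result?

5

Base: (build, hops=0).
Iteration 1: edges from {build} -> (merge, hops=1), (release, hops=1), (tag, hops=1).
Iteration 2: edges from {merge,release,tag} -> (merge, hops=2).
Iteration 3: no outgoing edges from {merge}; recursion stops.
Total rows emitted: 5.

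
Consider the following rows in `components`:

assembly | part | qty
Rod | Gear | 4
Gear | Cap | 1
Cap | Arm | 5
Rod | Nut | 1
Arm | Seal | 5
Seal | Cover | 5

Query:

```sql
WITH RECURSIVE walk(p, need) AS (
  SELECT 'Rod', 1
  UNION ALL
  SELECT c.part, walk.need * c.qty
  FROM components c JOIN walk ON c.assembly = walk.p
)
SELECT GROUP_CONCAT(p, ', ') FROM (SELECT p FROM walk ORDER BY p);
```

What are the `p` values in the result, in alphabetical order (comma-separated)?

Base: (Rod, need=1).
Iteration 1: components of {Rod} -> Gear = 1*4 = 4, Nut = 1*1 = 1.
Iteration 2: components of {Gear,Nut} -> Cap = 4*1 = 4.
Iteration 3: components of {Cap} -> Arm = 4*5 = 20.
Iteration 4: components of {Arm} -> Seal = 20*5 = 100.
Iteration 5: components of {Seal} -> Cover = 100*5 = 500.
Iteration 6: no further components; recursion stops.

Arm, Cap, Cover, Gear, Nut, Rod, Seal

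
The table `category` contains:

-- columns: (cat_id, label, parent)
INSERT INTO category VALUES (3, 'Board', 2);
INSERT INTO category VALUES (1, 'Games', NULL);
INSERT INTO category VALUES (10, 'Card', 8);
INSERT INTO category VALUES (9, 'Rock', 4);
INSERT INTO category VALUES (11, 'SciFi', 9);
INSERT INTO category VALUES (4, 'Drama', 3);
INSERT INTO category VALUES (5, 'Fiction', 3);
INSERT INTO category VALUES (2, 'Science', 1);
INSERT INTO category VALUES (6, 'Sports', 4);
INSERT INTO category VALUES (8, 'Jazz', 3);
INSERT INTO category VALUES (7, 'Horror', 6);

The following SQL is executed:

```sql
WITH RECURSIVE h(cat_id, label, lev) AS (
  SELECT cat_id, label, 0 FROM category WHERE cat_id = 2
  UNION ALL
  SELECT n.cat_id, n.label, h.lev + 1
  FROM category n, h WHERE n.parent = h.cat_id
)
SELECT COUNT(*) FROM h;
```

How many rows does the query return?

Base: cat_id=2 (Science) at lev 0.
Iteration 1: rows with parent in {2} -> Board (id 3, lev 1).
Iteration 2: rows with parent in {3} -> Drama (id 4, lev 2), Fiction (id 5, lev 2), Jazz (id 8, lev 2).
Iteration 3: rows with parent in {4,5,8} -> Sports (id 6, lev 3), Rock (id 9, lev 3), Card (id 10, lev 3).
Iteration 4: rows with parent in {6,9,10} -> Horror (id 7, lev 4), SciFi (id 11, lev 4).
Iteration 5: no rows with parent in {7,11}; recursion stops.
Total rows emitted: 10.

10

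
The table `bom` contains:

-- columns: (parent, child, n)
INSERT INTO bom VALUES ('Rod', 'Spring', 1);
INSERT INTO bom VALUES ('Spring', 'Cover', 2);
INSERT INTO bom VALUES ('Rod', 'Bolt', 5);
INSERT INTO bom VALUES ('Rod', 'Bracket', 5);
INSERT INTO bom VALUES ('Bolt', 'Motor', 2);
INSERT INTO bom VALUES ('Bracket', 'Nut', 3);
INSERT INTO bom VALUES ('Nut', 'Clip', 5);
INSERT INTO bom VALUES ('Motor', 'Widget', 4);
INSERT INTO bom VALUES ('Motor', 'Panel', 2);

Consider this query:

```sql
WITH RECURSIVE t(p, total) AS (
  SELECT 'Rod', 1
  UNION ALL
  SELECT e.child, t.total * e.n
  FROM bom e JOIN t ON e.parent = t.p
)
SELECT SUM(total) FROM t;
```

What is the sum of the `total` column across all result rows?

174

Base: (Rod, total=1).
Iteration 1: components of {Rod} -> Bolt = 1*5 = 5, Bracket = 1*5 = 5, Spring = 1*1 = 1.
Iteration 2: components of {Bolt,Bracket,Spring} -> Cover = 1*2 = 2, Motor = 5*2 = 10, Nut = 5*3 = 15.
Iteration 3: components of {Cover,Motor,Nut} -> Clip = 15*5 = 75, Panel = 10*2 = 20, Widget = 10*4 = 40.
Iteration 4: no further components; recursion stops.
SUM(total) = 1 + 1 + 5 + 5 + 2 + 10 + 15 + 40 + 20 + 75 = 174.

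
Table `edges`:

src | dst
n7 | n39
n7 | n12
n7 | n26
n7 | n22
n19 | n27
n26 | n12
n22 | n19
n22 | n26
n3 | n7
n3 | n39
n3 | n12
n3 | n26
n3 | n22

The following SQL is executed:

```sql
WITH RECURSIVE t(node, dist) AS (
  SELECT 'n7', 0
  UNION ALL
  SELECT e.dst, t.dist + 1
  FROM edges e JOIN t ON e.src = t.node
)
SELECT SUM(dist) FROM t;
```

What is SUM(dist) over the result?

16

Base: (n7, dist=0).
Iteration 1: edges from {n7} -> (n12, dist=1), (n22, dist=1), (n26, dist=1), (n39, dist=1).
Iteration 2: edges from {n12,n22,n26,n39} -> (n12, dist=2), (n19, dist=2), (n26, dist=2).
Iteration 3: edges from {n12,n19,n26} -> (n12, dist=3), (n27, dist=3).
Iteration 4: no outgoing edges from {n12,n27}; recursion stops.
SUM(dist) = 0 + 1 + 1 + 1 + 1 + 2 + 2 + 2 + 3 + 3 = 16.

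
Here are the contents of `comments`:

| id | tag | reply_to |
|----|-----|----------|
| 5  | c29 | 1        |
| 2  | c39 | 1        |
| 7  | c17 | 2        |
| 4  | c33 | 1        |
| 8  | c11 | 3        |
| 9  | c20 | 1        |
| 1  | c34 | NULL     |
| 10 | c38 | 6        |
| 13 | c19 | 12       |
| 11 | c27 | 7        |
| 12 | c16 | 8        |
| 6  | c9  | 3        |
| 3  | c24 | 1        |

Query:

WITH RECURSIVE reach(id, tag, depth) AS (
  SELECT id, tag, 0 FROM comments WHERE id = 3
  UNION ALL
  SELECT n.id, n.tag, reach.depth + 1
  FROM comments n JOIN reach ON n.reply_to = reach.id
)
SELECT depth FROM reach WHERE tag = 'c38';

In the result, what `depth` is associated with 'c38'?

2

Base: id=3 (c24) at depth 0.
Iteration 1: rows with reply_to in {3} -> c9 (id 6, depth 1), c11 (id 8, depth 1).
Iteration 2: rows with reply_to in {6,8} -> c38 (id 10, depth 2), c16 (id 12, depth 2).
Iteration 3: rows with reply_to in {10,12} -> c19 (id 13, depth 3).
Iteration 4: no rows with reply_to in {13}; recursion stops.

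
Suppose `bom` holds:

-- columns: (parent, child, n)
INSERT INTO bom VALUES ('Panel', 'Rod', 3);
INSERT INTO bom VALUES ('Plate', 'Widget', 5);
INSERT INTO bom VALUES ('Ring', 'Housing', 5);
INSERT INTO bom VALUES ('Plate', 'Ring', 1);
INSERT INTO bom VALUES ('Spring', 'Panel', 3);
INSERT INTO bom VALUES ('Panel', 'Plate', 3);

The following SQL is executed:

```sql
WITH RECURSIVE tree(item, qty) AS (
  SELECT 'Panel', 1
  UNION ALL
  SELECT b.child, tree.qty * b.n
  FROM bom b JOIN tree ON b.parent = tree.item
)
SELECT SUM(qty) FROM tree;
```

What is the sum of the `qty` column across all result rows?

Base: (Panel, qty=1).
Iteration 1: components of {Panel} -> Plate = 1*3 = 3, Rod = 1*3 = 3.
Iteration 2: components of {Plate,Rod} -> Ring = 3*1 = 3, Widget = 3*5 = 15.
Iteration 3: components of {Ring,Widget} -> Housing = 3*5 = 15.
Iteration 4: no further components; recursion stops.
SUM(qty) = 1 + 3 + 3 + 15 + 3 + 15 = 40.

40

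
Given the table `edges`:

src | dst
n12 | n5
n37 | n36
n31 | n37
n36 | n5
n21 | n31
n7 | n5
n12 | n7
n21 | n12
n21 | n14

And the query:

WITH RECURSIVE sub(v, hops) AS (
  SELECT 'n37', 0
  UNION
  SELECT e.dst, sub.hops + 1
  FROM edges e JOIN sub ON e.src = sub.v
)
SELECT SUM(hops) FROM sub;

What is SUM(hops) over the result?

Base: (n37, hops=0).
Iteration 1: edges from {n37} -> (n36, hops=1).
Iteration 2: edges from {n36} -> (n5, hops=2).
Iteration 3: no outgoing edges from {n5}; recursion stops.
SUM(hops) = 0 + 1 + 2 = 3.

3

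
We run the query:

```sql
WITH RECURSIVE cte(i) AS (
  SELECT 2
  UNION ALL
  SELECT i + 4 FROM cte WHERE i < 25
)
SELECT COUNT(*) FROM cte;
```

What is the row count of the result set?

Base: i=2.
Iteration 1: 2 < 25 holds -> i = 2 + 4 = 6.
Iteration 2: 6 < 25 holds -> i = 6 + 4 = 10.
Iteration 3: 10 < 25 holds -> i = 10 + 4 = 14.
Iteration 4: 14 < 25 holds -> i = 14 + 4 = 18.
Iteration 5: 18 < 25 holds -> i = 18 + 4 = 22.
Iteration 6: 22 < 25 holds -> i = 22 + 4 = 26.
Iteration 7: 26 < 25 fails; recursion stops.
Total rows emitted: 7.

7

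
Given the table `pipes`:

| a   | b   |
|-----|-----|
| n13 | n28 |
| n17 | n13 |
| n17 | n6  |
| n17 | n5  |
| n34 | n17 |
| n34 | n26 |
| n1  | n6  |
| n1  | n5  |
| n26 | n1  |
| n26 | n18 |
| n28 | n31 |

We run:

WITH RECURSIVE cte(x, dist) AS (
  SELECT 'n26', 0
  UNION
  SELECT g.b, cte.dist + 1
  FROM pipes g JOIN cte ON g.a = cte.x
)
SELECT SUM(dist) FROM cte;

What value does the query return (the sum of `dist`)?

Base: (n26, dist=0).
Iteration 1: edges from {n26} -> (n1, dist=1), (n18, dist=1).
Iteration 2: edges from {n1,n18} -> (n5, dist=2), (n6, dist=2).
Iteration 3: no outgoing edges from {n5,n6}; recursion stops.
SUM(dist) = 0 + 1 + 1 + 2 + 2 = 6.

6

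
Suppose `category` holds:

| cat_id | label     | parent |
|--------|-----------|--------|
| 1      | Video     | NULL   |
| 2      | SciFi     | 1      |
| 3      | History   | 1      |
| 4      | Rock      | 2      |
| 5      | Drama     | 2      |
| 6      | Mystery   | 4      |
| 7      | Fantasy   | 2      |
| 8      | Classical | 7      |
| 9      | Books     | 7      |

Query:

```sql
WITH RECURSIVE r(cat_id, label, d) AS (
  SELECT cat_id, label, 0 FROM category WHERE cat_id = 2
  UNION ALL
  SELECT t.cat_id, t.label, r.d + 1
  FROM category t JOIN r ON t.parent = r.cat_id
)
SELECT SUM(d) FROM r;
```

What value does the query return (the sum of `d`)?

9

Base: cat_id=2 (SciFi) at d 0.
Iteration 1: rows with parent in {2} -> Rock (id 4, d 1), Drama (id 5, d 1), Fantasy (id 7, d 1).
Iteration 2: rows with parent in {4,5,7} -> Mystery (id 6, d 2), Classical (id 8, d 2), Books (id 9, d 2).
Iteration 3: no rows with parent in {6,8,9}; recursion stops.
SUM(d) = 0 + 1 + 1 + 1 + 2 + 2 + 2 = 9.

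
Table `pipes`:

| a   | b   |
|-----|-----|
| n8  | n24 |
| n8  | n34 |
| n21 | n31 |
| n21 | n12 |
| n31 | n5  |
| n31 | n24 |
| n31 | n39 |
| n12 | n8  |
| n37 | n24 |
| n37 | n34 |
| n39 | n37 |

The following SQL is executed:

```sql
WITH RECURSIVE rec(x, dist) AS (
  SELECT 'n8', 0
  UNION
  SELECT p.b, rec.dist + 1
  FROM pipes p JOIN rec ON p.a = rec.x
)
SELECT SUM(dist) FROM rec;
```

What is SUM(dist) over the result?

Base: (n8, dist=0).
Iteration 1: edges from {n8} -> (n24, dist=1), (n34, dist=1).
Iteration 2: no outgoing edges from {n24,n34}; recursion stops.
SUM(dist) = 0 + 1 + 1 = 2.

2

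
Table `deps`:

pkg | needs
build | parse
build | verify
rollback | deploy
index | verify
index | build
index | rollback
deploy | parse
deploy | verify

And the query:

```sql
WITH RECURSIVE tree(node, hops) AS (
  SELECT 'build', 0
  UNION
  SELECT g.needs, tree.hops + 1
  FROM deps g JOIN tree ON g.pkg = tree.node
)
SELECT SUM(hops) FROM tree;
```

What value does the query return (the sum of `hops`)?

Base: (build, hops=0).
Iteration 1: edges from {build} -> (parse, hops=1), (verify, hops=1).
Iteration 2: no outgoing edges from {parse,verify}; recursion stops.
SUM(hops) = 0 + 1 + 1 = 2.

2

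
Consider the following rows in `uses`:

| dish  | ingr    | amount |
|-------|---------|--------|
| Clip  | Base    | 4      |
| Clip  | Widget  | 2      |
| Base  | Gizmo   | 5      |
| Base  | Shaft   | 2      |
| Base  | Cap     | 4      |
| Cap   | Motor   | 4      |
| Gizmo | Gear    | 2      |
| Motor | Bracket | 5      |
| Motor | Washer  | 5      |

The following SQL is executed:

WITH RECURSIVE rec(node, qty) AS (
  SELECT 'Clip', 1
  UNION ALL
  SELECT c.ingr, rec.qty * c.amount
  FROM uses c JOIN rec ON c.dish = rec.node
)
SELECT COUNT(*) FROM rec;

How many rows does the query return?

10

Base: (Clip, qty=1).
Iteration 1: components of {Clip} -> Base = 1*4 = 4, Widget = 1*2 = 2.
Iteration 2: components of {Base,Widget} -> Cap = 4*4 = 16, Gizmo = 4*5 = 20, Shaft = 4*2 = 8.
Iteration 3: components of {Cap,Gizmo,Shaft} -> Gear = 20*2 = 40, Motor = 16*4 = 64.
Iteration 4: components of {Gear,Motor} -> Bracket = 64*5 = 320, Washer = 64*5 = 320.
Iteration 5: no further components; recursion stops.
Total rows emitted: 10.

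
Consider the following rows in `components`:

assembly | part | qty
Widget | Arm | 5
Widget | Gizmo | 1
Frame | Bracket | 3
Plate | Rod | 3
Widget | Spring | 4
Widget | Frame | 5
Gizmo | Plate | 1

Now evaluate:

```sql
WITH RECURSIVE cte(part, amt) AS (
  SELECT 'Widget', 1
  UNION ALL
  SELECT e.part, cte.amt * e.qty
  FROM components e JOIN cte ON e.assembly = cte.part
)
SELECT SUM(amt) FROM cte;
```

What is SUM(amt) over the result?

Base: (Widget, amt=1).
Iteration 1: components of {Widget} -> Arm = 1*5 = 5, Frame = 1*5 = 5, Gizmo = 1*1 = 1, Spring = 1*4 = 4.
Iteration 2: components of {Arm,Frame,Gizmo,Spring} -> Bracket = 5*3 = 15, Plate = 1*1 = 1.
Iteration 3: components of {Bracket,Plate} -> Rod = 1*3 = 3.
Iteration 4: no further components; recursion stops.
SUM(amt) = 1 + 4 + 5 + 5 + 1 + 15 + 1 + 3 = 35.

35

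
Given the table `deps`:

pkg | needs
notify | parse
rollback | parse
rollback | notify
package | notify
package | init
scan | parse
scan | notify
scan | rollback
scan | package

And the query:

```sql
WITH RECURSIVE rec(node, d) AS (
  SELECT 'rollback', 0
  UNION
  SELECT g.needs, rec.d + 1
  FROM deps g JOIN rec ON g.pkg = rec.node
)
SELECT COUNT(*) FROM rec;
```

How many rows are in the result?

4

Base: (rollback, d=0).
Iteration 1: edges from {rollback} -> (notify, d=1), (parse, d=1).
Iteration 2: edges from {notify,parse} -> (parse, d=2).
Iteration 3: no outgoing edges from {parse}; recursion stops.
Total rows emitted: 4.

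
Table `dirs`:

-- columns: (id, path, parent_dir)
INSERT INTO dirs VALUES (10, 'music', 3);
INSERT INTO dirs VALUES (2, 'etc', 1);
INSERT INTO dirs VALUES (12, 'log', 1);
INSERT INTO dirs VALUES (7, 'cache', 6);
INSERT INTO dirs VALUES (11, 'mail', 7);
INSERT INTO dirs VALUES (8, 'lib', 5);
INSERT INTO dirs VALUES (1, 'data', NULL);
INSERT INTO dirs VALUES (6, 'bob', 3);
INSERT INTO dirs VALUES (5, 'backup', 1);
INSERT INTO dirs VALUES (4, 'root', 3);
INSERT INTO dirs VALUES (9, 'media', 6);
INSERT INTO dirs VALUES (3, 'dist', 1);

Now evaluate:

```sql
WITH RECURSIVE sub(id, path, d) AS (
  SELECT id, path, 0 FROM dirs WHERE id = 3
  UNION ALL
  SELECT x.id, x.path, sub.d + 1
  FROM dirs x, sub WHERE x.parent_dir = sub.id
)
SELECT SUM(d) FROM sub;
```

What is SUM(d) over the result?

Base: id=3 (dist) at d 0.
Iteration 1: rows with parent_dir in {3} -> root (id 4, d 1), bob (id 6, d 1), music (id 10, d 1).
Iteration 2: rows with parent_dir in {4,6,10} -> cache (id 7, d 2), media (id 9, d 2).
Iteration 3: rows with parent_dir in {7,9} -> mail (id 11, d 3).
Iteration 4: no rows with parent_dir in {11}; recursion stops.
SUM(d) = 0 + 1 + 1 + 1 + 2 + 2 + 3 = 10.

10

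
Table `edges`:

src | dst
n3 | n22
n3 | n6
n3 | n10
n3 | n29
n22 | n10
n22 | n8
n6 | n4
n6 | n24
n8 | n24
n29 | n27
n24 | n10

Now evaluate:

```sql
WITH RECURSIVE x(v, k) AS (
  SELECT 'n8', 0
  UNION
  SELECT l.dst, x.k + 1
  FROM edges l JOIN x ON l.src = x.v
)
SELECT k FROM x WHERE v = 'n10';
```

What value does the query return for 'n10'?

2

Base: (n8, k=0).
Iteration 1: edges from {n8} -> (n24, k=1).
Iteration 2: edges from {n24} -> (n10, k=2).
Iteration 3: no outgoing edges from {n10}; recursion stops.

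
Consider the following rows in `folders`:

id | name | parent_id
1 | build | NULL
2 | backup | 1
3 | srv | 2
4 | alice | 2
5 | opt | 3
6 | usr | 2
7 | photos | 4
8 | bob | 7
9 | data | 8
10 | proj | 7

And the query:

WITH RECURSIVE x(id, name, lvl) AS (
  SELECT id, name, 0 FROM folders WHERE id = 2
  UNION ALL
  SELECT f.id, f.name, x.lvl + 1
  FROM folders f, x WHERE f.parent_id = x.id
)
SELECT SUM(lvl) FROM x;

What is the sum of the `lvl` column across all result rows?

Base: id=2 (backup) at lvl 0.
Iteration 1: rows with parent_id in {2} -> srv (id 3, lvl 1), alice (id 4, lvl 1), usr (id 6, lvl 1).
Iteration 2: rows with parent_id in {3,4,6} -> opt (id 5, lvl 2), photos (id 7, lvl 2).
Iteration 3: rows with parent_id in {5,7} -> bob (id 8, lvl 3), proj (id 10, lvl 3).
Iteration 4: rows with parent_id in {8,10} -> data (id 9, lvl 4).
Iteration 5: no rows with parent_id in {9}; recursion stops.
SUM(lvl) = 0 + 1 + 1 + 1 + 2 + 2 + 3 + 3 + 4 = 17.

17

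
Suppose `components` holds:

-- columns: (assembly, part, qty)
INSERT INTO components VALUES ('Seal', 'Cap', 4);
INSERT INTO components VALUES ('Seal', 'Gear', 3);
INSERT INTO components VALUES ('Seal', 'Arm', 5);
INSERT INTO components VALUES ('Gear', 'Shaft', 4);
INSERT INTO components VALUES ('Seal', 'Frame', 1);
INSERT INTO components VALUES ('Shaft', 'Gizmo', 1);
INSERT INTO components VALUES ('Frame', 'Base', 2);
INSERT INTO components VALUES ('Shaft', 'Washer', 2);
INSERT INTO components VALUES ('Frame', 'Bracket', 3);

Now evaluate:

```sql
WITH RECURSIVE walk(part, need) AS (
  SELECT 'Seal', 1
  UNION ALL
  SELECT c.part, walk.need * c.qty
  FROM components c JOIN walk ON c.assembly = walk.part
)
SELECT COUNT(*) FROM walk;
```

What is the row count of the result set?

Base: (Seal, need=1).
Iteration 1: components of {Seal} -> Arm = 1*5 = 5, Cap = 1*4 = 4, Frame = 1*1 = 1, Gear = 1*3 = 3.
Iteration 2: components of {Arm,Cap,Frame,Gear} -> Base = 1*2 = 2, Bracket = 1*3 = 3, Shaft = 3*4 = 12.
Iteration 3: components of {Base,Bracket,Shaft} -> Gizmo = 12*1 = 12, Washer = 12*2 = 24.
Iteration 4: no further components; recursion stops.
Total rows emitted: 10.

10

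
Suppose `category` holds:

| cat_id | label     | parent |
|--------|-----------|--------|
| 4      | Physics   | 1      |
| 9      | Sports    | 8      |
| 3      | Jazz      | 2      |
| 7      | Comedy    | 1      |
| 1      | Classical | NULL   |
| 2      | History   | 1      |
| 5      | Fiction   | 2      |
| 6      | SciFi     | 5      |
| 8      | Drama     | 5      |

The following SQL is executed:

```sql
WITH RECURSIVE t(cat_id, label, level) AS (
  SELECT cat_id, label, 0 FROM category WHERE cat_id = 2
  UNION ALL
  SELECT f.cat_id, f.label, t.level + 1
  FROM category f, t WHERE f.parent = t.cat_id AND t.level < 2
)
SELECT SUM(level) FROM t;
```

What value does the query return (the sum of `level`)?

Base: cat_id=2 (History) at level 0.
Iteration 1: rows with parent in {2} -> Jazz (id 3, level 1), Fiction (id 5, level 1).
Iteration 2: rows with parent in {3,5} -> SciFi (id 6, level 2), Drama (id 8, level 2).
Iteration 3: level < 2 fails for all current rows; recursion stops.
SUM(level) = 0 + 1 + 1 + 2 + 2 = 6.

6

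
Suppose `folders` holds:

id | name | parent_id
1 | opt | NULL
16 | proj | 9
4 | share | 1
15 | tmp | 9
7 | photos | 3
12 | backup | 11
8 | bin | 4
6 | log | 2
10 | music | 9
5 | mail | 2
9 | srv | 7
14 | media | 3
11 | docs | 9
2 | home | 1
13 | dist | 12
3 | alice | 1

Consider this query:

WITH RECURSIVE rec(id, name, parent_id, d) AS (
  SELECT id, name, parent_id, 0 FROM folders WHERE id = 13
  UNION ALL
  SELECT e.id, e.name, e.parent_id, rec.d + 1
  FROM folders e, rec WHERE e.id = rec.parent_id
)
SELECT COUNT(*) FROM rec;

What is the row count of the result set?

Base: id=13 (dist), parent_id=12, d 0.
Iteration 1: join on id=12 -> backup (id 12, parent_id=11, d 1).
Iteration 2: join on id=11 -> docs (id 11, parent_id=9, d 2).
Iteration 3: join on id=9 -> srv (id 9, parent_id=7, d 3).
Iteration 4: join on id=7 -> photos (id 7, parent_id=3, d 4).
Iteration 5: join on id=3 -> alice (id 3, parent_id=1, d 5).
Iteration 6: join on id=1 -> opt (id 1, parent_id=NULL, d 6).
Iteration 7: parent_id is NULL; no match; recursion stops.
Total rows emitted: 7.

7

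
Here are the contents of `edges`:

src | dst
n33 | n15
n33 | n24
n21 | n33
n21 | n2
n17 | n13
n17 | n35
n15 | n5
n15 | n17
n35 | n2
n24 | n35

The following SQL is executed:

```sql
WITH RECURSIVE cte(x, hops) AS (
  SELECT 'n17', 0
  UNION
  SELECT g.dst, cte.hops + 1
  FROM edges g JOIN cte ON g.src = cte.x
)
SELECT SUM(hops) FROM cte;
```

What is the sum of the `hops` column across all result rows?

Base: (n17, hops=0).
Iteration 1: edges from {n17} -> (n13, hops=1), (n35, hops=1).
Iteration 2: edges from {n13,n35} -> (n2, hops=2).
Iteration 3: no outgoing edges from {n2}; recursion stops.
SUM(hops) = 0 + 1 + 1 + 2 = 4.

4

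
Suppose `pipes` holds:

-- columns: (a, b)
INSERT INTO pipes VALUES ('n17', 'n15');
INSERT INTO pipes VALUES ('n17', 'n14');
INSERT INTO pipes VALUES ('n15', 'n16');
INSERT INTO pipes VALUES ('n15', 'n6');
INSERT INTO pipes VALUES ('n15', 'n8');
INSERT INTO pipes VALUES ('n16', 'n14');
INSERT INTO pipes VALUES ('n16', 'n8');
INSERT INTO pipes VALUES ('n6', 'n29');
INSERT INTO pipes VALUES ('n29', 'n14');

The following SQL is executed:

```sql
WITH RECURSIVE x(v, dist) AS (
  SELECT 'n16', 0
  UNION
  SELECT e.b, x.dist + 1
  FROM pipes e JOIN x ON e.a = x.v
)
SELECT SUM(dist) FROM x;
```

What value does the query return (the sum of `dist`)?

Base: (n16, dist=0).
Iteration 1: edges from {n16} -> (n14, dist=1), (n8, dist=1).
Iteration 2: no outgoing edges from {n14,n8}; recursion stops.
SUM(dist) = 0 + 1 + 1 = 2.

2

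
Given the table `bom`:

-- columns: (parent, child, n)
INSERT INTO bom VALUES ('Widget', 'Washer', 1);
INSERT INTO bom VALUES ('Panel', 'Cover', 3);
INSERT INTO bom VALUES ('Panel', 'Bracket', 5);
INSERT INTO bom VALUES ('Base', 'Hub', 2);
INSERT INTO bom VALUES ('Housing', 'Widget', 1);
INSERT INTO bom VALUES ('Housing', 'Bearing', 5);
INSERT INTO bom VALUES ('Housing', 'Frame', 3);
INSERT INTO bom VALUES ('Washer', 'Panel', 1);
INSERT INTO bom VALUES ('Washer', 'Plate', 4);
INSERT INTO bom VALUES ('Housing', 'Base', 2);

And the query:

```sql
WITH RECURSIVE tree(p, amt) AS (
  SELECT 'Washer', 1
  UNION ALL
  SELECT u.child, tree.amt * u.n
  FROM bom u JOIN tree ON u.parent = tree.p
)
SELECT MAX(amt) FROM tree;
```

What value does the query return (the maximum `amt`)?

Base: (Washer, amt=1).
Iteration 1: components of {Washer} -> Panel = 1*1 = 1, Plate = 1*4 = 4.
Iteration 2: components of {Panel,Plate} -> Bracket = 1*5 = 5, Cover = 1*3 = 3.
Iteration 3: no further components; recursion stops.
amt values: 1, 1, 4, 3, 5; the maximum is 5.

5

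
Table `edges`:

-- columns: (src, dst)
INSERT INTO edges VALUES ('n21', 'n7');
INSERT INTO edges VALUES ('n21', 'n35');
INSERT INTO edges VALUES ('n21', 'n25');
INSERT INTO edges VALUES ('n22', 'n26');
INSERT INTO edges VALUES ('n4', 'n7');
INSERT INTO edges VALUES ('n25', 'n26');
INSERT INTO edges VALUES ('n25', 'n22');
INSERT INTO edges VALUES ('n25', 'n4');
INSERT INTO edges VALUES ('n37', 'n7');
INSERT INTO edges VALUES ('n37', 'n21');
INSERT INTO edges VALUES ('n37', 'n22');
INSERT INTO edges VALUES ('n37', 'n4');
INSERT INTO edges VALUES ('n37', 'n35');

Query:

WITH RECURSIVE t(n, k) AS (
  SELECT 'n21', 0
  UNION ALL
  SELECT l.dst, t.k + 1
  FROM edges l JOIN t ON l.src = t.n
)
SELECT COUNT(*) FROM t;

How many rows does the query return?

9

Base: (n21, k=0).
Iteration 1: edges from {n21} -> (n25, k=1), (n35, k=1), (n7, k=1).
Iteration 2: edges from {n25,n35,n7} -> (n22, k=2), (n26, k=2), (n4, k=2).
Iteration 3: edges from {n22,n26,n4} -> (n26, k=3), (n7, k=3).
Iteration 4: no outgoing edges from {n26,n7}; recursion stops.
Total rows emitted: 9.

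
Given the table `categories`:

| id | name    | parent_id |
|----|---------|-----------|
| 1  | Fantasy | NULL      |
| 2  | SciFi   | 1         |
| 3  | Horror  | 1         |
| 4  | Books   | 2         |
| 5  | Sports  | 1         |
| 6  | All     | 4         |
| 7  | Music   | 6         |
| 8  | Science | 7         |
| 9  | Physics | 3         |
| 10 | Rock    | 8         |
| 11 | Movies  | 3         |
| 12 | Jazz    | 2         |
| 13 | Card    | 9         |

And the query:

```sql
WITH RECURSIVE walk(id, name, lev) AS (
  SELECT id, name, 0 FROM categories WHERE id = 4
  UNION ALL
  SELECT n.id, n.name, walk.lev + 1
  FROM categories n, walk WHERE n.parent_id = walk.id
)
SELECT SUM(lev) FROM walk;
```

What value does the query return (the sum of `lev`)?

Base: id=4 (Books) at lev 0.
Iteration 1: rows with parent_id in {4} -> All (id 6, lev 1).
Iteration 2: rows with parent_id in {6} -> Music (id 7, lev 2).
Iteration 3: rows with parent_id in {7} -> Science (id 8, lev 3).
Iteration 4: rows with parent_id in {8} -> Rock (id 10, lev 4).
Iteration 5: no rows with parent_id in {10}; recursion stops.
SUM(lev) = 0 + 1 + 2 + 3 + 4 = 10.

10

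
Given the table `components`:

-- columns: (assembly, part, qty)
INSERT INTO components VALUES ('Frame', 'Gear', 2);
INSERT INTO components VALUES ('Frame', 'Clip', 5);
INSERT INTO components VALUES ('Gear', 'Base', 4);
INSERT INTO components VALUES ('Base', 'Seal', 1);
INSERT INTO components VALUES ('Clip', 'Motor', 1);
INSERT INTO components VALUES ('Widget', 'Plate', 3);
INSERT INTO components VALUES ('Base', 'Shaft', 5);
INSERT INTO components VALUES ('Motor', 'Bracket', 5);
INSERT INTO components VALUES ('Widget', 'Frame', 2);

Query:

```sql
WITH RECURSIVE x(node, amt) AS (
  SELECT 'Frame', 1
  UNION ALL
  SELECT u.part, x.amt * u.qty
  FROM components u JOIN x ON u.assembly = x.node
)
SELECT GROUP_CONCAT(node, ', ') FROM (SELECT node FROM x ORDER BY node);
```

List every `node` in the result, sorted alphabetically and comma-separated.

Base: (Frame, amt=1).
Iteration 1: components of {Frame} -> Clip = 1*5 = 5, Gear = 1*2 = 2.
Iteration 2: components of {Clip,Gear} -> Base = 2*4 = 8, Motor = 5*1 = 5.
Iteration 3: components of {Base,Motor} -> Bracket = 5*5 = 25, Seal = 8*1 = 8, Shaft = 8*5 = 40.
Iteration 4: no further components; recursion stops.

Base, Bracket, Clip, Frame, Gear, Motor, Seal, Shaft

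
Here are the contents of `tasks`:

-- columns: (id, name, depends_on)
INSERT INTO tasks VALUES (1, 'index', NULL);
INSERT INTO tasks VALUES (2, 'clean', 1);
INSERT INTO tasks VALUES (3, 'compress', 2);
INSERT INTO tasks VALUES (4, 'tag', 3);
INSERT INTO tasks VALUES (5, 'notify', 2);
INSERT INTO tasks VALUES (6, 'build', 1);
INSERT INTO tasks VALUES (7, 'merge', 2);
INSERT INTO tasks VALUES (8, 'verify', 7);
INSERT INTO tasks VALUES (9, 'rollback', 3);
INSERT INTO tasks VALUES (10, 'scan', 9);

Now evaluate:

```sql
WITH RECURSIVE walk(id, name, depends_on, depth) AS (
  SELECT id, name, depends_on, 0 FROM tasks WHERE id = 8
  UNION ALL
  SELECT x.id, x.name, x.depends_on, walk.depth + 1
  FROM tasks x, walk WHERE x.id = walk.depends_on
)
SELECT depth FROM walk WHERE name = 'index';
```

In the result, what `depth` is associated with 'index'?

Base: id=8 (verify), depends_on=7, depth 0.
Iteration 1: join on id=7 -> merge (id 7, depends_on=2, depth 1).
Iteration 2: join on id=2 -> clean (id 2, depends_on=1, depth 2).
Iteration 3: join on id=1 -> index (id 1, depends_on=NULL, depth 3).
Iteration 4: depends_on is NULL; no match; recursion stops.

3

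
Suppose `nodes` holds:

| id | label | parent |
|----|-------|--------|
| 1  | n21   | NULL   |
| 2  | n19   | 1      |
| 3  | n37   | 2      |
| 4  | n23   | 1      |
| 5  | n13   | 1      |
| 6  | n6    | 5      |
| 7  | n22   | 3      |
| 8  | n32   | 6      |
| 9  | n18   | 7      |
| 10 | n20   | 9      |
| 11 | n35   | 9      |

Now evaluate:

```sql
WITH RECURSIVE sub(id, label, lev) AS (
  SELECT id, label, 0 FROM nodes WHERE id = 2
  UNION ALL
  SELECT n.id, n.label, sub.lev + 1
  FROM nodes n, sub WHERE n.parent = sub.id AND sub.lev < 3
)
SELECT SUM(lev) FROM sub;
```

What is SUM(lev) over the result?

6

Base: id=2 (n19) at lev 0.
Iteration 1: rows with parent in {2} -> n37 (id 3, lev 1).
Iteration 2: rows with parent in {3} -> n22 (id 7, lev 2).
Iteration 3: rows with parent in {7} -> n18 (id 9, lev 3).
Iteration 4: lev < 3 fails for all current rows; recursion stops.
SUM(lev) = 0 + 1 + 2 + 3 = 6.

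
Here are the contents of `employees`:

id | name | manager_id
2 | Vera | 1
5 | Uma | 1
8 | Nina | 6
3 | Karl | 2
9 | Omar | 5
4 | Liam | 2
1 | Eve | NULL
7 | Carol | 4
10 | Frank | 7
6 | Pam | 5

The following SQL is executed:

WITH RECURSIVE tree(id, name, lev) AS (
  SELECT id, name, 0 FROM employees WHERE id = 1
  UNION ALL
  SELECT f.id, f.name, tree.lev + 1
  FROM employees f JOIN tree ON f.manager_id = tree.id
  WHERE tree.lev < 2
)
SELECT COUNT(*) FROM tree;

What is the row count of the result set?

7

Base: id=1 (Eve) at lev 0.
Iteration 1: rows with manager_id in {1} -> Vera (id 2, lev 1), Uma (id 5, lev 1).
Iteration 2: rows with manager_id in {2,5} -> Karl (id 3, lev 2), Liam (id 4, lev 2), Pam (id 6, lev 2), Omar (id 9, lev 2).
Iteration 3: lev < 2 fails for all current rows; recursion stops.
Total rows emitted: 7.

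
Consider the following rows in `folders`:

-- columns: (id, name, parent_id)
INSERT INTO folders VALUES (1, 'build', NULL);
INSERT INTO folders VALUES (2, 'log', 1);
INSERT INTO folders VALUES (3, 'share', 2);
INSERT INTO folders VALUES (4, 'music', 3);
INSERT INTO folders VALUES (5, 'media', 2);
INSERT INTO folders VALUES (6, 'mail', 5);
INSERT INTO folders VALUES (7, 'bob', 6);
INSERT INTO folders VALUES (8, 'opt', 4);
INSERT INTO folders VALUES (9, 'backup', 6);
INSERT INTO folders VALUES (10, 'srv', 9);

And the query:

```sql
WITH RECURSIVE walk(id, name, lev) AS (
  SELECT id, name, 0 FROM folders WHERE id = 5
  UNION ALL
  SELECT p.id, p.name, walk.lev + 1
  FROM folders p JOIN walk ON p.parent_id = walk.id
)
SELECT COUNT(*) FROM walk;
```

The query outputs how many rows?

5

Base: id=5 (media) at lev 0.
Iteration 1: rows with parent_id in {5} -> mail (id 6, lev 1).
Iteration 2: rows with parent_id in {6} -> bob (id 7, lev 2), backup (id 9, lev 2).
Iteration 3: rows with parent_id in {7,9} -> srv (id 10, lev 3).
Iteration 4: no rows with parent_id in {10}; recursion stops.
Total rows emitted: 5.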